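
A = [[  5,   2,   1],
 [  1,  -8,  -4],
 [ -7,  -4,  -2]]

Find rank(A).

2

Row reduce to echelon form.
R2 ← R2 − (1/5)·R1: [0, -42/5, -21/5]
R3 ← R3 + (7/5)·R1: [0, -6/5, -3/5]
R3 ← R3 − (1/7)·R2: [0, 0, 0]
Echelon form has 2 nonzero rows, so rank(A) = 2.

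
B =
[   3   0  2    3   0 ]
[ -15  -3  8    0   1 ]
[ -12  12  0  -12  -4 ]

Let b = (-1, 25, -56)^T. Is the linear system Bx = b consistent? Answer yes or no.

Row reduce the augmented matrix [B | b].
R2 ← R2 + (5)·R1: [0, -3, 18, 15, 1, 20]
R3 ← R3 + (4)·R1: [0, 12, 8, 0, -4, -60]
R3 ← R3 + (4)·R2: [0, 0, 80, 60, 0, 20]
The echelon form has 3 nonzero rows, and every pivot lies in the first 5 columns, so rank(B) = rank([B|b]) = 3.
The system is consistent.

yes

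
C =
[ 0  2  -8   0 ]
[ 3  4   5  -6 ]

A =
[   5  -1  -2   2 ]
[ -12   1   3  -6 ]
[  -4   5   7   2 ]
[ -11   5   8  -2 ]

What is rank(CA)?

First compute CA:
[[  8, -38, -50, -28],
 [ 13,  -4,  -7,   4]]
Now row reduce the product.
R2 ← R2 − (13/8)·R1: [0, 231/4, 297/4, 99/2]
2 nonzero rows, so rank(CA) = 2.

2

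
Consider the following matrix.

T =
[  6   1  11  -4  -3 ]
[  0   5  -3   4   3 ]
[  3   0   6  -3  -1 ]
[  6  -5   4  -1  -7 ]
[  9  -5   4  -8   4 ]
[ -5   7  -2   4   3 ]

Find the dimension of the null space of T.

0

Row reduce to echelon form.
R3 ← R3 − (1/2)·R1: [0, -1/2, 1/2, -1, 1/2]
R4 ← R4 − R1: [0, -6, -7, 3, -4]
R5 ← R5 − (3/2)·R1: [0, -13/2, -25/2, -2, 17/2]
R6 ← R6 + (5/6)·R1: [0, 47/6, 43/6, 2/3, 1/2]
R3 ← R3 + (1/10)·R2: [0, 0, 1/5, -3/5, 4/5]
R4 ← R4 + (6/5)·R2: [0, 0, -53/5, 39/5, -2/5]
R5 ← R5 + (13/10)·R2: [0, 0, -82/5, 16/5, 62/5]
R6 ← R6 − (47/30)·R2: [0, 0, 178/15, -28/5, -21/5]
R4 ← R4 + (53)·R3: [0, 0, 0, -24, 42]
R5 ← R5 + (82)·R3: [0, 0, 0, -46, 78]
R6 ← R6 − (178/3)·R3: [0, 0, 0, 30, -155/3]
R5 ← R5 − (23/12)·R4: [0, 0, 0, 0, -5/2]
R6 ← R6 + (5/4)·R4: [0, 0, 0, 0, 5/6]
R6 ← R6 + (1/3)·R5: [0, 0, 0, 0, 0]
5 nonzero rows, so rank(T) = 5.
T has 5 columns; by rank–nullity, nullity = 5 − 5 = 0.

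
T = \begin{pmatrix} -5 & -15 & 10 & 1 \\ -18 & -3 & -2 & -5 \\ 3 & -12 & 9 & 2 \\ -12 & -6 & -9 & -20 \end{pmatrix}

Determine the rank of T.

Row reduce to echelon form.
R2 ← R2 − (18/5)·R1: [0, 51, -38, -43/5]
R3 ← R3 + (3/5)·R1: [0, -21, 15, 13/5]
R4 ← R4 − (12/5)·R1: [0, 30, -33, -112/5]
R3 ← R3 + (7/17)·R2: [0, 0, -11/17, -16/17]
R4 ← R4 − (10/17)·R2: [0, 0, -181/17, -1474/85]
R4 ← R4 − (181/11)·R3: [0, 0, 0, -102/55]
Echelon form has 4 nonzero rows, so rank(T) = 4.

4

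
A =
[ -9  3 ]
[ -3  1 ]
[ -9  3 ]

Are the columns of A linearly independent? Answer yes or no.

no

Row reduce A to echelon form.
R2 ← R2 − (1/3)·R1: [0, 0]
R3 ← R3 − R1: [0, 0]
1 pivot among 2 columns.
Only 1 < 2 pivot columns, so the columns are linearly dependent.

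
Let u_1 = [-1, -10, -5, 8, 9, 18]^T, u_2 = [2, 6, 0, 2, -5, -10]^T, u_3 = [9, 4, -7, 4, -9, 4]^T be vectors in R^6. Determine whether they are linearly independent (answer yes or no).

Form the matrix with these vectors as rows and row reduce.
R2 ← R2 + (2)·R1: [0, -14, -10, 18, 13, 26]
R3 ← R3 + (9)·R1: [0, -86, -52, 76, 72, 166]
R3 ← R3 − (43/7)·R2: [0, 0, 66/7, -242/7, -55/7, 44/7]
3 nonzero rows, so the 3 vectors span a space of dimension 3.
Since 3 = 3, the vectors are linearly independent.

yes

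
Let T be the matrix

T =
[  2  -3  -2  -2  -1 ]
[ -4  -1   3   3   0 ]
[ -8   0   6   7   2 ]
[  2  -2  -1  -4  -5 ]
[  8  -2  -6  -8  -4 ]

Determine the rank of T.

3

Row reduce to echelon form.
R2 ← R2 + (2)·R1: [0, -7, -1, -1, -2]
R3 ← R3 + (4)·R1: [0, -12, -2, -1, -2]
R4 ← R4 − R1: [0, 1, 1, -2, -4]
R5 ← R5 − (4)·R1: [0, 10, 2, 0, 0]
R3 ← R3 − (12/7)·R2: [0, 0, -2/7, 5/7, 10/7]
R4 ← R4 + (1/7)·R2: [0, 0, 6/7, -15/7, -30/7]
R5 ← R5 + (10/7)·R2: [0, 0, 4/7, -10/7, -20/7]
R4 ← R4 + (3)·R3: [0, 0, 0, 0, 0]
R5 ← R5 + (2)·R3: [0, 0, 0, 0, 0]
Echelon form has 3 nonzero rows, so rank(T) = 3.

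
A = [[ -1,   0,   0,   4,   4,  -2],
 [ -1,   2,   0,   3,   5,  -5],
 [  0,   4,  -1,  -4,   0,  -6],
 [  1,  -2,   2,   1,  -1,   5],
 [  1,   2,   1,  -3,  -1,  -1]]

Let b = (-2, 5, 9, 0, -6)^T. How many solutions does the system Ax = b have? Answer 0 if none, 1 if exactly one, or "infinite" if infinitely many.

0

Row reduce the augmented matrix [A | b].
R2 ← R2 − R1: [0, 2, 0, -1, 1, -3, 7]
R4 ← R4 + R1: [0, -2, 2, 5, 3, 3, -2]
R5 ← R5 + R1: [0, 2, 1, 1, 3, -3, -8]
R3 ← R3 − (2)·R2: [0, 0, -1, -2, -2, 0, -5]
R4 ← R4 + R2: [0, 0, 2, 4, 4, 0, 5]
R5 ← R5 − R2: [0, 0, 1, 2, 2, 0, -15]
R4 ← R4 + (2)·R3: [0, 0, 0, 0, 0, 0, -5]
R5 ← R5 + R3: [0, 0, 0, 0, 0, 0, -20]
R5 ← R5 − (4)·R4: [0, 0, 0, 0, 0, 0, 0]
The echelon form has 4 nonzero rows; the last pivot sits in the augmented column, so rank(A) = 3 but rank([A|b]) = 4.
Since the ranks differ, the system is inconsistent.
It has no solutions.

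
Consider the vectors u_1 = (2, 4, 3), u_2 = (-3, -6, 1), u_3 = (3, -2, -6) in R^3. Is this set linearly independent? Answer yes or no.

yes

Form the matrix with these vectors as rows and row reduce.
R2 ← R2 + (3/2)·R1: [0, 0, 11/2]
R3 ← R3 − (3/2)·R1: [0, -8, -21/2]
Swap R2 ↔ R3
3 nonzero rows, so the 3 vectors span a space of dimension 3.
Since 3 = 3, the vectors are linearly independent.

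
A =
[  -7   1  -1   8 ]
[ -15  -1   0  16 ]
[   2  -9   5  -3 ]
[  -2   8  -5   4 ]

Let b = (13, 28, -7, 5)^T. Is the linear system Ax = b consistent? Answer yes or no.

yes

Row reduce the augmented matrix [A | b].
R2 ← R2 − (15/7)·R1: [0, -22/7, 15/7, -8/7, 1/7]
R3 ← R3 + (2/7)·R1: [0, -61/7, 33/7, -5/7, -23/7]
R4 ← R4 − (2/7)·R1: [0, 54/7, -33/7, 12/7, 9/7]
R3 ← R3 − (61/22)·R2: [0, 0, -27/22, 27/11, -81/22]
R4 ← R4 + (27/11)·R2: [0, 0, 6/11, -12/11, 18/11]
R4 ← R4 + (4/9)·R3: [0, 0, 0, 0, 0]
The echelon form has 3 nonzero rows, and every pivot lies in the first 4 columns, so rank(A) = rank([A|b]) = 3.
The system is consistent.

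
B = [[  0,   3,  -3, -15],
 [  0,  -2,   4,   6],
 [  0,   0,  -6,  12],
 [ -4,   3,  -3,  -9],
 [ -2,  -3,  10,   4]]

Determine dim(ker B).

1

Row reduce to echelon form.
Swap R1 ↔ R4
R5 ← R5 − (1/2)·R1: [0, -9/2, 23/2, 17/2]
R4 ← R4 + (3/2)·R2: [0, 0, 3, -6]
R5 ← R5 − (9/4)·R2: [0, 0, 5/2, -5]
R4 ← R4 + (1/2)·R3: [0, 0, 0, 0]
R5 ← R5 + (5/12)·R3: [0, 0, 0, 0]
3 nonzero rows, so rank(B) = 3.
B has 4 columns; by rank–nullity, nullity = 4 − 3 = 1.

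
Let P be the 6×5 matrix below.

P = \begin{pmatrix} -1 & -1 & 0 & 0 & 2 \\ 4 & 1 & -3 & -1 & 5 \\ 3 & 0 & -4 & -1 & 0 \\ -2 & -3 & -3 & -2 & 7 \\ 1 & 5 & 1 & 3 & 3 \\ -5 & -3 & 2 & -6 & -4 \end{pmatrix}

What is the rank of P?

Row reduce to echelon form.
R2 ← R2 + (4)·R1: [0, -3, -3, -1, 13]
R3 ← R3 + (3)·R1: [0, -3, -4, -1, 6]
R4 ← R4 − (2)·R1: [0, -1, -3, -2, 3]
R5 ← R5 + R1: [0, 4, 1, 3, 5]
R6 ← R6 − (5)·R1: [0, 2, 2, -6, -14]
R3 ← R3 − R2: [0, 0, -1, 0, -7]
R4 ← R4 − (1/3)·R2: [0, 0, -2, -5/3, -4/3]
R5 ← R5 + (4/3)·R2: [0, 0, -3, 5/3, 67/3]
R6 ← R6 + (2/3)·R2: [0, 0, 0, -20/3, -16/3]
R4 ← R4 − (2)·R3: [0, 0, 0, -5/3, 38/3]
R5 ← R5 − (3)·R3: [0, 0, 0, 5/3, 130/3]
R5 ← R5 + R4: [0, 0, 0, 0, 56]
R6 ← R6 − (4)·R4: [0, 0, 0, 0, -56]
R6 ← R6 + R5: [0, 0, 0, 0, 0]
Echelon form has 5 nonzero rows, so rank(P) = 5.

5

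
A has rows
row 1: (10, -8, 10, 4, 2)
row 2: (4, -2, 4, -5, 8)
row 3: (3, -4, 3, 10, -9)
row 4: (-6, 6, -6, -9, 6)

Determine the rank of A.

Row reduce to echelon form.
R2 ← R2 − (2/5)·R1: [0, 6/5, 0, -33/5, 36/5]
R3 ← R3 − (3/10)·R1: [0, -8/5, 0, 44/5, -48/5]
R4 ← R4 + (3/5)·R1: [0, 6/5, 0, -33/5, 36/5]
R3 ← R3 + (4/3)·R2: [0, 0, 0, 0, 0]
R4 ← R4 − R2: [0, 0, 0, 0, 0]
Echelon form has 2 nonzero rows, so rank(A) = 2.

2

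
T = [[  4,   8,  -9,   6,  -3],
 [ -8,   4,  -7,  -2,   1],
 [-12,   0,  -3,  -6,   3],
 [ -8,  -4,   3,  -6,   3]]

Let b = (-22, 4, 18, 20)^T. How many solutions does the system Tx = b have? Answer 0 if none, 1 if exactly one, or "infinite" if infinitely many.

infinite

Row reduce the augmented matrix [T | b].
R2 ← R2 + (2)·R1: [0, 20, -25, 10, -5, -40]
R3 ← R3 + (3)·R1: [0, 24, -30, 12, -6, -48]
R4 ← R4 + (2)·R1: [0, 12, -15, 6, -3, -24]
R3 ← R3 − (6/5)·R2: [0, 0, 0, 0, 0, 0]
R4 ← R4 − (3/5)·R2: [0, 0, 0, 0, 0, 0]
The echelon form has 2 nonzero rows, and every pivot lies in the first 5 columns, so rank(T) = rank([T|b]) = 2.
The system is consistent.
rank = 2 < 5 unknowns, so there are infinitely many solutions.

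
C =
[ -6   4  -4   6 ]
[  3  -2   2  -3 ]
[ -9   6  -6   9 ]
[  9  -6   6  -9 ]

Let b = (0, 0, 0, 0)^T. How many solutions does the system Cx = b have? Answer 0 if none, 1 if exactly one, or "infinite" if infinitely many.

infinite

Row reduce the augmented matrix [C | b].
R2 ← R2 + (1/2)·R1: [0, 0, 0, 0, 0]
R3 ← R3 − (3/2)·R1: [0, 0, 0, 0, 0]
R4 ← R4 + (3/2)·R1: [0, 0, 0, 0, 0]
The echelon form has 1 nonzero rows, and every pivot lies in the first 4 columns, so rank(C) = rank([C|b]) = 1.
The system is consistent.
rank = 1 < 4 unknowns, so there are infinitely many solutions.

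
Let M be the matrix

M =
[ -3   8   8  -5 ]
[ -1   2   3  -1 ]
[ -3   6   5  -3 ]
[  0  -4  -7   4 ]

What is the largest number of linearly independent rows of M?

3

Row reduce to echelon form.
R2 ← R2 − (1/3)·R1: [0, -2/3, 1/3, 2/3]
R3 ← R3 − R1: [0, -2, -3, 2]
R3 ← R3 − (3)·R2: [0, 0, -4, 0]
R4 ← R4 − (6)·R2: [0, 0, -9, 0]
R4 ← R4 − (9/4)·R3: [0, 0, 0, 0]
Echelon form has 3 nonzero rows, so rank(M) = 3.
The rank gives the maximum number of linearly independent rows: 3.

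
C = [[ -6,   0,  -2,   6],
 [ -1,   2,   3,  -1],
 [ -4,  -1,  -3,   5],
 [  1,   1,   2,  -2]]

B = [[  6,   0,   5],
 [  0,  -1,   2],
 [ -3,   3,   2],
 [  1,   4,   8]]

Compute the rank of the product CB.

2

First compute CB:
[[-24,  18,  14],
 [-16,   3,  -3],
 [-10,  12,  12],
 [ -2,  -3,  -5]]
Now row reduce the product.
R2 ← R2 − (2/3)·R1: [0, -9, -37/3]
R3 ← R3 − (5/12)·R1: [0, 9/2, 37/6]
R4 ← R4 − (1/12)·R1: [0, -9/2, -37/6]
R3 ← R3 + (1/2)·R2: [0, 0, 0]
R4 ← R4 − (1/2)·R2: [0, 0, 0]
2 nonzero rows, so rank(CB) = 2.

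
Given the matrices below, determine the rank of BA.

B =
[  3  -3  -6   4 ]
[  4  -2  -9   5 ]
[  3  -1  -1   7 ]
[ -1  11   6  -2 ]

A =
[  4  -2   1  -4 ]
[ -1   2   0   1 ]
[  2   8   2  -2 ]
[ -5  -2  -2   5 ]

First compute BA:
[[-17, -68, -17,  17],
 [-25, -94, -24,  25],
 [-24, -30, -13,  24],
 [  7,  76,  15,  -7]]
Now row reduce the product.
R2 ← R2 − (25/17)·R1: [0, 6, 1, 0]
R3 ← R3 − (24/17)·R1: [0, 66, 11, 0]
R4 ← R4 + (7/17)·R1: [0, 48, 8, 0]
R3 ← R3 − (11)·R2: [0, 0, 0, 0]
R4 ← R4 − (8)·R2: [0, 0, 0, 0]
2 nonzero rows, so rank(BA) = 2.

2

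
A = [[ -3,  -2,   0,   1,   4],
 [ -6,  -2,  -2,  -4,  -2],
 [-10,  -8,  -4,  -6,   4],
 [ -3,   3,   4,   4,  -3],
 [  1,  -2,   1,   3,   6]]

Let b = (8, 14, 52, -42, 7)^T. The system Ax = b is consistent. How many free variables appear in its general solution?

Row reduce the augmented matrix [A | b].
R2 ← R2 − (2)·R1: [0, 2, -2, -6, -10, -2]
R3 ← R3 − (10/3)·R1: [0, -4/3, -4, -28/3, -28/3, 76/3]
R4 ← R4 − R1: [0, 5, 4, 3, -7, -50]
R5 ← R5 + (1/3)·R1: [0, -8/3, 1, 10/3, 22/3, 29/3]
R3 ← R3 + (2/3)·R2: [0, 0, -16/3, -40/3, -16, 24]
R4 ← R4 − (5/2)·R2: [0, 0, 9, 18, 18, -45]
R5 ← R5 + (4/3)·R2: [0, 0, -5/3, -14/3, -6, 7]
R4 ← R4 + (27/16)·R3: [0, 0, 0, -9/2, -9, -9/2]
R5 ← R5 − (5/16)·R3: [0, 0, 0, -1/2, -1, -1/2]
R5 ← R5 − (1/9)·R4: [0, 0, 0, 0, 0, 0]
The echelon form has 4 nonzero rows, and every pivot lies in the first 5 columns, so rank(A) = rank([A|b]) = 4.
The system is consistent.
Free variables = (unknowns) − (rank) = 5 − 4 = 1.

1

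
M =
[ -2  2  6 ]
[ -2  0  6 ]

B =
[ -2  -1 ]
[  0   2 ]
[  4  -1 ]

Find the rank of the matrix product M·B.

2

First compute MB:
[[ 28,   0],
 [ 28,  -4]]
Now row reduce the product.
R2 ← R2 − R1: [0, -4]
2 nonzero rows, so rank(MB) = 2.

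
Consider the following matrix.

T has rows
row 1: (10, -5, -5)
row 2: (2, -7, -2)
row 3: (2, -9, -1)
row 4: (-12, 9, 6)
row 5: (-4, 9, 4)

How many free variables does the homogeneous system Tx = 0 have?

Row reduce to echelon form.
R2 ← R2 − (1/5)·R1: [0, -6, -1]
R3 ← R3 − (1/5)·R1: [0, -8, 0]
R4 ← R4 + (6/5)·R1: [0, 3, 0]
R5 ← R5 + (2/5)·R1: [0, 7, 2]
R3 ← R3 − (4/3)·R2: [0, 0, 4/3]
R4 ← R4 + (1/2)·R2: [0, 0, -1/2]
R5 ← R5 + (7/6)·R2: [0, 0, 5/6]
R4 ← R4 + (3/8)·R3: [0, 0, 0]
R5 ← R5 − (5/8)·R3: [0, 0, 0]
3 nonzero rows, so rank(T) = 3.
T has 3 columns; by rank–nullity, nullity = 3 − 3 = 0.

0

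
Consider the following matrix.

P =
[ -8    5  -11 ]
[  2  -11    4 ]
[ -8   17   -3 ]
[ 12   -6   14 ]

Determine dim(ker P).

0

Row reduce to echelon form.
R2 ← R2 + (1/4)·R1: [0, -39/4, 5/4]
R3 ← R3 − R1: [0, 12, 8]
R4 ← R4 + (3/2)·R1: [0, 3/2, -5/2]
R3 ← R3 + (16/13)·R2: [0, 0, 124/13]
R4 ← R4 + (2/13)·R2: [0, 0, -30/13]
R4 ← R4 + (15/62)·R3: [0, 0, 0]
3 nonzero rows, so rank(P) = 3.
P has 3 columns; by rank–nullity, nullity = 3 − 3 = 0.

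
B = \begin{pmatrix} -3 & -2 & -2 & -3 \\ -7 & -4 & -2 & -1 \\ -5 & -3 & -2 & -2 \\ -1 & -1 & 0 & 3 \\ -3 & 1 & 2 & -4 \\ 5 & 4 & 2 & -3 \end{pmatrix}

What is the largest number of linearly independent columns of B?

3

Row reduce to echelon form.
R2 ← R2 − (7/3)·R1: [0, 2/3, 8/3, 6]
R3 ← R3 − (5/3)·R1: [0, 1/3, 4/3, 3]
R4 ← R4 − (1/3)·R1: [0, -1/3, 2/3, 4]
R5 ← R5 − R1: [0, 3, 4, -1]
R6 ← R6 + (5/3)·R1: [0, 2/3, -4/3, -8]
R3 ← R3 − (1/2)·R2: [0, 0, 0, 0]
R4 ← R4 + (1/2)·R2: [0, 0, 2, 7]
R5 ← R5 − (9/2)·R2: [0, 0, -8, -28]
R6 ← R6 − R2: [0, 0, -4, -14]
Swap R3 ↔ R4
R5 ← R5 + (4)·R3: [0, 0, 0, 0]
R6 ← R6 + (2)·R3: [0, 0, 0, 0]
Echelon form has 3 nonzero rows, so rank(B) = 3.
The rank gives the maximum number of linearly independent columns: 3.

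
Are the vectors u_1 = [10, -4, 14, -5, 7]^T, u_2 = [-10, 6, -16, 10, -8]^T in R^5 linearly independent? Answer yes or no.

yes

Form the matrix with these vectors as rows and row reduce.
R2 ← R2 + R1: [0, 2, -2, 5, -1]
2 nonzero rows, so the 2 vectors span a space of dimension 2.
Since 2 = 2, the vectors are linearly independent.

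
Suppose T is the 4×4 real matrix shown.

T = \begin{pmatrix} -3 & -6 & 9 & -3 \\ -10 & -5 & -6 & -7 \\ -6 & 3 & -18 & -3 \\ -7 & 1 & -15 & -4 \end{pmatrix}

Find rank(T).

2

Row reduce to echelon form.
R2 ← R2 − (10/3)·R1: [0, 15, -36, 3]
R3 ← R3 − (2)·R1: [0, 15, -36, 3]
R4 ← R4 − (7/3)·R1: [0, 15, -36, 3]
R3 ← R3 − R2: [0, 0, 0, 0]
R4 ← R4 − R2: [0, 0, 0, 0]
Echelon form has 2 nonzero rows, so rank(T) = 2.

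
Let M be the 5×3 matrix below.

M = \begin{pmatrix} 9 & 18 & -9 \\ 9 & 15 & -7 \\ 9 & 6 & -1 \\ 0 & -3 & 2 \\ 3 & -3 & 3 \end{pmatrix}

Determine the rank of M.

2

Row reduce to echelon form.
R2 ← R2 − R1: [0, -3, 2]
R3 ← R3 − R1: [0, -12, 8]
R5 ← R5 − (1/3)·R1: [0, -9, 6]
R3 ← R3 − (4)·R2: [0, 0, 0]
R4 ← R4 − R2: [0, 0, 0]
R5 ← R5 − (3)·R2: [0, 0, 0]
Echelon form has 2 nonzero rows, so rank(M) = 2.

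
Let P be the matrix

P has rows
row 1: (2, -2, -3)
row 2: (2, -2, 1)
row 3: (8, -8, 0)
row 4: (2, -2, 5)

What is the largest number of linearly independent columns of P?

2

Row reduce to echelon form.
R2 ← R2 − R1: [0, 0, 4]
R3 ← R3 − (4)·R1: [0, 0, 12]
R4 ← R4 − R1: [0, 0, 8]
R3 ← R3 − (3)·R2: [0, 0, 0]
R4 ← R4 − (2)·R2: [0, 0, 0]
Echelon form has 2 nonzero rows, so rank(P) = 2.
The rank gives the maximum number of linearly independent columns: 2.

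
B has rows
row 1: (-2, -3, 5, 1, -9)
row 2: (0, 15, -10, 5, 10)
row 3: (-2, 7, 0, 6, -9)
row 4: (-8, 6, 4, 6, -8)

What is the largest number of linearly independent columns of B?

3

Row reduce to echelon form.
R3 ← R3 − R1: [0, 10, -5, 5, 0]
R4 ← R4 − (4)·R1: [0, 18, -16, 2, 28]
R3 ← R3 − (2/3)·R2: [0, 0, 5/3, 5/3, -20/3]
R4 ← R4 − (6/5)·R2: [0, 0, -4, -4, 16]
R4 ← R4 + (12/5)·R3: [0, 0, 0, 0, 0]
Echelon form has 3 nonzero rows, so rank(B) = 3.
The rank gives the maximum number of linearly independent columns: 3.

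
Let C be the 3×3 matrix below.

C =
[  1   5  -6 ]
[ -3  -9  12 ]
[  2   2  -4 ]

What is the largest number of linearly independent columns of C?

Row reduce to echelon form.
R2 ← R2 + (3)·R1: [0, 6, -6]
R3 ← R3 − (2)·R1: [0, -8, 8]
R3 ← R3 + (4/3)·R2: [0, 0, 0]
Echelon form has 2 nonzero rows, so rank(C) = 2.
The rank gives the maximum number of linearly independent columns: 2.

2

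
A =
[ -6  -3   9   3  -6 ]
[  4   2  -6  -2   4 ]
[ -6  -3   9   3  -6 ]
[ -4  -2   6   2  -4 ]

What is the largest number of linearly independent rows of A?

Row reduce to echelon form.
R2 ← R2 + (2/3)·R1: [0, 0, 0, 0, 0]
R3 ← R3 − R1: [0, 0, 0, 0, 0]
R4 ← R4 − (2/3)·R1: [0, 0, 0, 0, 0]
Echelon form has 1 nonzero row, so rank(A) = 1.
The rank gives the maximum number of linearly independent rows: 1.

1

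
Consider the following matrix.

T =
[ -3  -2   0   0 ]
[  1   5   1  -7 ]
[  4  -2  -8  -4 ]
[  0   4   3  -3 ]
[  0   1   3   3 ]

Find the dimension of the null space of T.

Row reduce to echelon form.
R2 ← R2 + (1/3)·R1: [0, 13/3, 1, -7]
R3 ← R3 + (4/3)·R1: [0, -14/3, -8, -4]
R3 ← R3 + (14/13)·R2: [0, 0, -90/13, -150/13]
R4 ← R4 − (12/13)·R2: [0, 0, 27/13, 45/13]
R5 ← R5 − (3/13)·R2: [0, 0, 36/13, 60/13]
R4 ← R4 + (3/10)·R3: [0, 0, 0, 0]
R5 ← R5 + (2/5)·R3: [0, 0, 0, 0]
3 nonzero rows, so rank(T) = 3.
T has 4 columns; by rank–nullity, nullity = 4 − 3 = 1.

1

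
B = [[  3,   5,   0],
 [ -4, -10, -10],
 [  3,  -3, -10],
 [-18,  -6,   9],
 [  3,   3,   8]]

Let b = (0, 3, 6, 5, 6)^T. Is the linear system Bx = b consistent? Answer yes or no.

no

Row reduce the augmented matrix [B | b].
R2 ← R2 + (4/3)·R1: [0, -10/3, -10, 3]
R3 ← R3 − R1: [0, -8, -10, 6]
R4 ← R4 + (6)·R1: [0, 24, 9, 5]
R5 ← R5 − R1: [0, -2, 8, 6]
R3 ← R3 − (12/5)·R2: [0, 0, 14, -6/5]
R4 ← R4 + (36/5)·R2: [0, 0, -63, 133/5]
R5 ← R5 − (3/5)·R2: [0, 0, 14, 21/5]
R4 ← R4 + (9/2)·R3: [0, 0, 0, 106/5]
R5 ← R5 − R3: [0, 0, 0, 27/5]
R5 ← R5 − (27/106)·R4: [0, 0, 0, 0]
The echelon form has 4 nonzero rows; the last pivot sits in the augmented column, so rank(B) = 3 but rank([B|b]) = 4.
Since the ranks differ, the system is inconsistent.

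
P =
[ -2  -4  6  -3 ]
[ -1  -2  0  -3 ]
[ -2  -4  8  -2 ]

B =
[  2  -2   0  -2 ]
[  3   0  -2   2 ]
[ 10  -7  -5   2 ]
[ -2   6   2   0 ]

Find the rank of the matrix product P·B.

2

First compute PB:
[[ 50, -56, -28,   8],
 [ -2, -16,  -2,  -2],
 [ 68, -64, -36,  12]]
Now row reduce the product.
R2 ← R2 + (1/25)·R1: [0, -456/25, -78/25, -42/25]
R3 ← R3 − (34/25)·R1: [0, 304/25, 52/25, 28/25]
R3 ← R3 + (2/3)·R2: [0, 0, 0, 0]
2 nonzero rows, so rank(PB) = 2.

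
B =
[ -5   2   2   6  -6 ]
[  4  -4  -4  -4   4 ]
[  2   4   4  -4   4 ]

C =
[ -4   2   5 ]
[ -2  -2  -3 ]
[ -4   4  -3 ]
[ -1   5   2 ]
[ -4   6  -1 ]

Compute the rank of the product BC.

First compute BC:
[[ 26, -12, -19],
 [ -4,   4,  32],
 [-44,  16, -26]]
Now row reduce the product.
R2 ← R2 + (2/13)·R1: [0, 28/13, 378/13]
R3 ← R3 + (22/13)·R1: [0, -56/13, -756/13]
R3 ← R3 + (2)·R2: [0, 0, 0]
2 nonzero rows, so rank(BC) = 2.

2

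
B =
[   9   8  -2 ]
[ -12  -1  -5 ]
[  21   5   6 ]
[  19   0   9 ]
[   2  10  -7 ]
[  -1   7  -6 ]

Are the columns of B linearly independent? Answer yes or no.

yes

Row reduce B to echelon form.
R2 ← R2 + (4/3)·R1: [0, 29/3, -23/3]
R3 ← R3 − (7/3)·R1: [0, -41/3, 32/3]
R4 ← R4 − (19/9)·R1: [0, -152/9, 119/9]
R5 ← R5 − (2/9)·R1: [0, 74/9, -59/9]
R6 ← R6 + (1/9)·R1: [0, 71/9, -56/9]
R3 ← R3 + (41/29)·R2: [0, 0, -5/29]
R4 ← R4 + (152/87)·R2: [0, 0, -5/29]
R5 ← R5 − (74/87)·R2: [0, 0, -1/29]
R6 ← R6 − (71/87)·R2: [0, 0, 1/29]
R4 ← R4 − R3: [0, 0, 0]
R5 ← R5 − (1/5)·R3: [0, 0, 0]
R6 ← R6 + (1/5)·R3: [0, 0, 0]
3 pivots among 3 columns.
Every column is a pivot column, so the columns are linearly independent.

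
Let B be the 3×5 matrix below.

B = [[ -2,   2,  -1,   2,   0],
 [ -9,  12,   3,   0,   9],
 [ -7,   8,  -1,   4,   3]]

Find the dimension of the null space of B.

3

Row reduce to echelon form.
R2 ← R2 − (9/2)·R1: [0, 3, 15/2, -9, 9]
R3 ← R3 − (7/2)·R1: [0, 1, 5/2, -3, 3]
R3 ← R3 − (1/3)·R2: [0, 0, 0, 0, 0]
2 nonzero rows, so rank(B) = 2.
B has 5 columns; by rank–nullity, nullity = 5 − 2 = 3.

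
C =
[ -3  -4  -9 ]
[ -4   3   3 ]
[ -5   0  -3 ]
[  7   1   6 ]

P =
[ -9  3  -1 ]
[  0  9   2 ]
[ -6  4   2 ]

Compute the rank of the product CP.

2

First compute CP:
[[ 81, -81, -23],
 [ 18,  27,  16],
 [ 63, -27,  -1],
 [-99,  54,   7]]
Now row reduce the product.
R2 ← R2 − (2/9)·R1: [0, 45, 190/9]
R3 ← R3 − (7/9)·R1: [0, 36, 152/9]
R4 ← R4 + (11/9)·R1: [0, -45, -190/9]
R3 ← R3 − (4/5)·R2: [0, 0, 0]
R4 ← R4 + R2: [0, 0, 0]
2 nonzero rows, so rank(CP) = 2.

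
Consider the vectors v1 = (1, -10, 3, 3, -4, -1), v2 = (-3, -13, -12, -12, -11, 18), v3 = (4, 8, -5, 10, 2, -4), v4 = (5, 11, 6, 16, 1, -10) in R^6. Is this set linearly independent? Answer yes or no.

yes

Form the matrix with these vectors as rows and row reduce.
R2 ← R2 + (3)·R1: [0, -43, -3, -3, -23, 15]
R3 ← R3 − (4)·R1: [0, 48, -17, -2, 18, 0]
R4 ← R4 − (5)·R1: [0, 61, -9, 1, 21, -5]
R3 ← R3 + (48/43)·R2: [0, 0, -875/43, -230/43, -330/43, 720/43]
R4 ← R4 + (61/43)·R2: [0, 0, -570/43, -140/43, -500/43, 700/43]
R4 ← R4 − (114/175)·R3: [0, 0, 0, 8/35, -232/35, 188/35]
4 nonzero rows, so the 4 vectors span a space of dimension 4.
Since 4 = 4, the vectors are linearly independent.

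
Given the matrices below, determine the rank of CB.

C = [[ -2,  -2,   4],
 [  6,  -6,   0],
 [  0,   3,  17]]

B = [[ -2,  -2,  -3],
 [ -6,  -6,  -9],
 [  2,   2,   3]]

1

First compute CB:
[[ 24,  24,  36],
 [ 24,  24,  36],
 [ 16,  16,  24]]
Now row reduce the product.
R2 ← R2 − R1: [0, 0, 0]
R3 ← R3 − (2/3)·R1: [0, 0, 0]
1 nonzero row, so rank(CB) = 1.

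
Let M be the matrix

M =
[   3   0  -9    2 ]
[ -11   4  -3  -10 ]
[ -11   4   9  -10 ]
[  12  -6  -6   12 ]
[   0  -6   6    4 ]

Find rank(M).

Row reduce to echelon form.
R2 ← R2 + (11/3)·R1: [0, 4, -36, -8/3]
R3 ← R3 + (11/3)·R1: [0, 4, -24, -8/3]
R4 ← R4 − (4)·R1: [0, -6, 30, 4]
R3 ← R3 − R2: [0, 0, 12, 0]
R4 ← R4 + (3/2)·R2: [0, 0, -24, 0]
R5 ← R5 + (3/2)·R2: [0, 0, -48, 0]
R4 ← R4 + (2)·R3: [0, 0, 0, 0]
R5 ← R5 + (4)·R3: [0, 0, 0, 0]
Echelon form has 3 nonzero rows, so rank(M) = 3.

3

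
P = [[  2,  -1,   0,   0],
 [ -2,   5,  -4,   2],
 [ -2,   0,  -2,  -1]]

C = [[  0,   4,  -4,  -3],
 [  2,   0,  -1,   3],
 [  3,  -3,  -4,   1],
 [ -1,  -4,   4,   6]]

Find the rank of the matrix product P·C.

3

First compute PC:
[[ -2,   8,  -7,  -9],
 [ -4,  -4,  27,  29],
 [ -5,   2,  12,  -2]]
Now row reduce the product.
R2 ← R2 − (2)·R1: [0, -20, 41, 47]
R3 ← R3 − (5/2)·R1: [0, -18, 59/2, 41/2]
R3 ← R3 − (9/10)·R2: [0, 0, -37/5, -109/5]
3 nonzero rows, so rank(PC) = 3.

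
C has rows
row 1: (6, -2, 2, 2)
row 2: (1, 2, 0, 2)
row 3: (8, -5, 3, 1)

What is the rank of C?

Row reduce to echelon form.
R2 ← R2 − (1/6)·R1: [0, 7/3, -1/3, 5/3]
R3 ← R3 − (4/3)·R1: [0, -7/3, 1/3, -5/3]
R3 ← R3 + R2: [0, 0, 0, 0]
Echelon form has 2 nonzero rows, so rank(C) = 2.

2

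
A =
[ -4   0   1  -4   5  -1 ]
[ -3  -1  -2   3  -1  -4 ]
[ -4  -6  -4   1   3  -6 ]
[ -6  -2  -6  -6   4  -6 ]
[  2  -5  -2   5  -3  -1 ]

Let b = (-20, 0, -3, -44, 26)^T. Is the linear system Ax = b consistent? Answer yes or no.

yes

Row reduce the augmented matrix [A | b].
R2 ← R2 − (3/4)·R1: [0, -1, -11/4, 6, -19/4, -13/4, 15]
R3 ← R3 − R1: [0, -6, -5, 5, -2, -5, 17]
R4 ← R4 − (3/2)·R1: [0, -2, -15/2, 0, -7/2, -9/2, -14]
R5 ← R5 + (1/2)·R1: [0, -5, -3/2, 3, -1/2, -3/2, 16]
R3 ← R3 − (6)·R2: [0, 0, 23/2, -31, 53/2, 29/2, -73]
R4 ← R4 − (2)·R2: [0, 0, -2, -12, 6, 2, -44]
R5 ← R5 − (5)·R2: [0, 0, 49/4, -27, 93/4, 59/4, -59]
R4 ← R4 + (4/23)·R3: [0, 0, 0, -400/23, 244/23, 104/23, -1304/23]
R5 ← R5 − (49/46)·R3: [0, 0, 0, 277/46, -229/46, -16/23, 863/46]
R5 ← R5 + (277/800)·R4: [0, 0, 0, 0, -261/200, 87/100, -87/100]
The echelon form has 5 nonzero rows, and every pivot lies in the first 6 columns, so rank(A) = rank([A|b]) = 5.
The system is consistent.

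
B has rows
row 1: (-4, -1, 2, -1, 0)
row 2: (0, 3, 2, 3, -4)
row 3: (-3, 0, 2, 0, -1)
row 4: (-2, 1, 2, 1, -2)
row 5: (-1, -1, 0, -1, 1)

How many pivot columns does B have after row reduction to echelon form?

2

Row reduce to echelon form.
R3 ← R3 − (3/4)·R1: [0, 3/4, 1/2, 3/4, -1]
R4 ← R4 − (1/2)·R1: [0, 3/2, 1, 3/2, -2]
R5 ← R5 − (1/4)·R1: [0, -3/4, -1/2, -3/4, 1]
R3 ← R3 − (1/4)·R2: [0, 0, 0, 0, 0]
R4 ← R4 − (1/2)·R2: [0, 0, 0, 0, 0]
R5 ← R5 + (1/4)·R2: [0, 0, 0, 0, 0]
Echelon form has 2 nonzero rows, so rank(B) = 2.
Each nonzero row contributes one pivot column: 2 pivot columns.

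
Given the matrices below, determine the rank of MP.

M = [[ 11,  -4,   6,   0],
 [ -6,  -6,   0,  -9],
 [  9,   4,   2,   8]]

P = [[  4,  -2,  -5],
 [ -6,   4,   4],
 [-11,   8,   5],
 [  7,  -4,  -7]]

2

First compute MP:
[[  2,  10, -41],
 [-51,  24,  69],
 [ 46, -18, -75]]
Now row reduce the product.
R2 ← R2 + (51/2)·R1: [0, 279, -1953/2]
R3 ← R3 − (23)·R1: [0, -248, 868]
R3 ← R3 + (8/9)·R2: [0, 0, 0]
2 nonzero rows, so rank(MP) = 2.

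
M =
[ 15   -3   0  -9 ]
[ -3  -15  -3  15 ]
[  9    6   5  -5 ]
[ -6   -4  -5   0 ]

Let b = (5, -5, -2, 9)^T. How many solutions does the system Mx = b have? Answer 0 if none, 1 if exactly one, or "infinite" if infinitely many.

0

Row reduce the augmented matrix [M | b].
R2 ← R2 + (1/5)·R1: [0, -78/5, -3, 66/5, -4]
R3 ← R3 − (3/5)·R1: [0, 39/5, 5, 2/5, -5]
R4 ← R4 + (2/5)·R1: [0, -26/5, -5, -18/5, 11]
R3 ← R3 + (1/2)·R2: [0, 0, 7/2, 7, -7]
R4 ← R4 − (1/3)·R2: [0, 0, -4, -8, 37/3]
R4 ← R4 + (8/7)·R3: [0, 0, 0, 0, 13/3]
The echelon form has 4 nonzero rows; the last pivot sits in the augmented column, so rank(M) = 3 but rank([M|b]) = 4.
Since the ranks differ, the system is inconsistent.
It has no solutions.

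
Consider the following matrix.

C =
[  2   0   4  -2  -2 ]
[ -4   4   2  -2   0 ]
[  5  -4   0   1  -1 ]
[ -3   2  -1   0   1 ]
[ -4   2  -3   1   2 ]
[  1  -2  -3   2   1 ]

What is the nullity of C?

Row reduce to echelon form.
R2 ← R2 + (2)·R1: [0, 4, 10, -6, -4]
R3 ← R3 − (5/2)·R1: [0, -4, -10, 6, 4]
R4 ← R4 + (3/2)·R1: [0, 2, 5, -3, -2]
R5 ← R5 + (2)·R1: [0, 2, 5, -3, -2]
R6 ← R6 − (1/2)·R1: [0, -2, -5, 3, 2]
R3 ← R3 + R2: [0, 0, 0, 0, 0]
R4 ← R4 − (1/2)·R2: [0, 0, 0, 0, 0]
R5 ← R5 − (1/2)·R2: [0, 0, 0, 0, 0]
R6 ← R6 + (1/2)·R2: [0, 0, 0, 0, 0]
2 nonzero rows, so rank(C) = 2.
C has 5 columns; by rank–nullity, nullity = 5 − 2 = 3.

3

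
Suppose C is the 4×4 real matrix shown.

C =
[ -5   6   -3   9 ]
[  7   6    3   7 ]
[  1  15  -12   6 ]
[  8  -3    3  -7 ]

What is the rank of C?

3

Row reduce to echelon form.
R2 ← R2 + (7/5)·R1: [0, 72/5, -6/5, 98/5]
R3 ← R3 + (1/5)·R1: [0, 81/5, -63/5, 39/5]
R4 ← R4 + (8/5)·R1: [0, 33/5, -9/5, 37/5]
R3 ← R3 − (9/8)·R2: [0, 0, -45/4, -57/4]
R4 ← R4 − (11/24)·R2: [0, 0, -5/4, -19/12]
R4 ← R4 − (1/9)·R3: [0, 0, 0, 0]
Echelon form has 3 nonzero rows, so rank(C) = 3.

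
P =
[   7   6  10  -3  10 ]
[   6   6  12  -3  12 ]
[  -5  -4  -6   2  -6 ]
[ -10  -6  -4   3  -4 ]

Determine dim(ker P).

3

Row reduce to echelon form.
R2 ← R2 − (6/7)·R1: [0, 6/7, 24/7, -3/7, 24/7]
R3 ← R3 + (5/7)·R1: [0, 2/7, 8/7, -1/7, 8/7]
R4 ← R4 + (10/7)·R1: [0, 18/7, 72/7, -9/7, 72/7]
R3 ← R3 − (1/3)·R2: [0, 0, 0, 0, 0]
R4 ← R4 − (3)·R2: [0, 0, 0, 0, 0]
2 nonzero rows, so rank(P) = 2.
P has 5 columns; by rank–nullity, nullity = 5 − 2 = 3.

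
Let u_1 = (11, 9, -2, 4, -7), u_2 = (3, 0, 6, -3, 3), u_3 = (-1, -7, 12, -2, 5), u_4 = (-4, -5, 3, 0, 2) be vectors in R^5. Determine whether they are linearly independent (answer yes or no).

no

Form the matrix with these vectors as rows and row reduce.
R2 ← R2 − (3/11)·R1: [0, -27/11, 72/11, -45/11, 54/11]
R3 ← R3 + (1/11)·R1: [0, -68/11, 130/11, -18/11, 48/11]
R4 ← R4 + (4/11)·R1: [0, -19/11, 25/11, 16/11, -6/11]
R3 ← R3 − (68/27)·R2: [0, 0, -14/3, 26/3, -8]
R4 ← R4 − (19/27)·R2: [0, 0, -7/3, 13/3, -4]
R4 ← R4 − (1/2)·R3: [0, 0, 0, 0, 0]
3 nonzero rows, so the 4 vectors span a space of dimension 3.
Since 3 < 4, the vectors are linearly dependent.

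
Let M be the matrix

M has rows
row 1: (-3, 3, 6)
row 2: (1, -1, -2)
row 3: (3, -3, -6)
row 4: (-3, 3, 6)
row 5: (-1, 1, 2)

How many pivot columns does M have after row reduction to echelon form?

Row reduce to echelon form.
R2 ← R2 + (1/3)·R1: [0, 0, 0]
R3 ← R3 + R1: [0, 0, 0]
R4 ← R4 − R1: [0, 0, 0]
R5 ← R5 − (1/3)·R1: [0, 0, 0]
Echelon form has 1 nonzero row, so rank(M) = 1.
Each nonzero row contributes one pivot column: 1 pivot columns.

1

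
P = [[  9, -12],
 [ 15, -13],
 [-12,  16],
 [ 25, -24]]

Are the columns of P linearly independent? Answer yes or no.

Row reduce P to echelon form.
R2 ← R2 − (5/3)·R1: [0, 7]
R3 ← R3 + (4/3)·R1: [0, 0]
R4 ← R4 − (25/9)·R1: [0, 28/3]
R4 ← R4 − (4/3)·R2: [0, 0]
2 pivots among 2 columns.
Every column is a pivot column, so the columns are linearly independent.

yes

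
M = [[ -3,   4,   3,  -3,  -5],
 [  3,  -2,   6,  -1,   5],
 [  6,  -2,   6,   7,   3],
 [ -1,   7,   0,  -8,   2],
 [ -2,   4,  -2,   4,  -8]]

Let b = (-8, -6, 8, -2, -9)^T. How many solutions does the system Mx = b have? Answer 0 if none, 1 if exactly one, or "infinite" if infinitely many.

0

Row reduce the augmented matrix [M | b].
R2 ← R2 + R1: [0, 2, 9, -4, 0, -14]
R3 ← R3 + (2)·R1: [0, 6, 12, 1, -7, -8]
R4 ← R4 − (1/3)·R1: [0, 17/3, -1, -7, 11/3, 2/3]
R5 ← R5 − (2/3)·R1: [0, 4/3, -4, 6, -14/3, -11/3]
R3 ← R3 − (3)·R2: [0, 0, -15, 13, -7, 34]
R4 ← R4 − (17/6)·R2: [0, 0, -53/2, 13/3, 11/3, 121/3]
R5 ← R5 − (2/3)·R2: [0, 0, -10, 26/3, -14/3, 17/3]
R4 ← R4 − (53/30)·R3: [0, 0, 0, -559/30, 481/30, -296/15]
R5 ← R5 − (2/3)·R3: [0, 0, 0, 0, 0, -17]
The echelon form has 5 nonzero rows; the last pivot sits in the augmented column, so rank(M) = 4 but rank([M|b]) = 5.
Since the ranks differ, the system is inconsistent.
It has no solutions.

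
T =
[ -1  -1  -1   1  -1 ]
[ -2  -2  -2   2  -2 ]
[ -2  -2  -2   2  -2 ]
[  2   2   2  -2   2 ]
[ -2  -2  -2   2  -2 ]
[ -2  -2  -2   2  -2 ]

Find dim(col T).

Row reduce to echelon form.
R2 ← R2 − (2)·R1: [0, 0, 0, 0, 0]
R3 ← R3 − (2)·R1: [0, 0, 0, 0, 0]
R4 ← R4 + (2)·R1: [0, 0, 0, 0, 0]
R5 ← R5 − (2)·R1: [0, 0, 0, 0, 0]
R6 ← R6 − (2)·R1: [0, 0, 0, 0, 0]
Echelon form has 1 nonzero row, so rank(T) = 1.
The column space has dimension equal to the rank: 1.

1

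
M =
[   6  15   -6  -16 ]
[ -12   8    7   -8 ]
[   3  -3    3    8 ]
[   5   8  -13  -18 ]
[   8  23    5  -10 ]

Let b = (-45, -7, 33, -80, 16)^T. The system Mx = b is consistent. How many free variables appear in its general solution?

0

Row reduce the augmented matrix [M | b].
R2 ← R2 + (2)·R1: [0, 38, -5, -40, -97]
R3 ← R3 − (1/2)·R1: [0, -21/2, 6, 16, 111/2]
R4 ← R4 − (5/6)·R1: [0, -9/2, -8, -14/3, -85/2]
R5 ← R5 − (4/3)·R1: [0, 3, 13, 34/3, 76]
R3 ← R3 + (21/76)·R2: [0, 0, 351/76, 94/19, 2181/76]
R4 ← R4 + (9/76)·R2: [0, 0, -653/76, -536/57, -4103/76]
R5 ← R5 − (3/38)·R2: [0, 0, 509/38, 826/57, 3179/38]
R4 ← R4 + (653/351)·R3: [0, 0, 0, -70/351, -70/117]
R5 ← R5 − (1018/351)·R3: [0, 0, 0, 50/351, 50/117]
R5 ← R5 + (5/7)·R4: [0, 0, 0, 0, 0]
The echelon form has 4 nonzero rows, and every pivot lies in the first 4 columns, so rank(M) = rank([M|b]) = 4.
The system is consistent.
Free variables = (unknowns) − (rank) = 4 − 4 = 0.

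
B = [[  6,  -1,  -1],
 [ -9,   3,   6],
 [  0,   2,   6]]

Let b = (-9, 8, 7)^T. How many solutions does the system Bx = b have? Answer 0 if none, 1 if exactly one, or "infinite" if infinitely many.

Row reduce the augmented matrix [B | b].
R2 ← R2 + (3/2)·R1: [0, 3/2, 9/2, -11/2]
R3 ← R3 − (4/3)·R2: [0, 0, 0, 43/3]
The echelon form has 3 nonzero rows; the last pivot sits in the augmented column, so rank(B) = 2 but rank([B|b]) = 3.
Since the ranks differ, the system is inconsistent.
It has no solutions.

0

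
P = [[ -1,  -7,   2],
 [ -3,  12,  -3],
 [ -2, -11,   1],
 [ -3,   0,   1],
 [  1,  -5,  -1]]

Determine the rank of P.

3

Row reduce to echelon form.
R2 ← R2 − (3)·R1: [0, 33, -9]
R3 ← R3 − (2)·R1: [0, 3, -3]
R4 ← R4 − (3)·R1: [0, 21, -5]
R5 ← R5 + R1: [0, -12, 1]
R3 ← R3 − (1/11)·R2: [0, 0, -24/11]
R4 ← R4 − (7/11)·R2: [0, 0, 8/11]
R5 ← R5 + (4/11)·R2: [0, 0, -25/11]
R4 ← R4 + (1/3)·R3: [0, 0, 0]
R5 ← R5 − (25/24)·R3: [0, 0, 0]
Echelon form has 3 nonzero rows, so rank(P) = 3.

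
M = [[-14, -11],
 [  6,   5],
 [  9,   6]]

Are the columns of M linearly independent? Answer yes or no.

Row reduce M to echelon form.
R2 ← R2 + (3/7)·R1: [0, 2/7]
R3 ← R3 + (9/14)·R1: [0, -15/14]
R3 ← R3 + (15/4)·R2: [0, 0]
2 pivots among 2 columns.
Every column is a pivot column, so the columns are linearly independent.

yes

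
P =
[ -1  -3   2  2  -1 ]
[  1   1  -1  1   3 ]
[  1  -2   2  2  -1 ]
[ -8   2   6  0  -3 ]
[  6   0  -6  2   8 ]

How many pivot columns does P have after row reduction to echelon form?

Row reduce to echelon form.
R2 ← R2 + R1: [0, -2, 1, 3, 2]
R3 ← R3 + R1: [0, -5, 4, 4, -2]
R4 ← R4 − (8)·R1: [0, 26, -10, -16, 5]
R5 ← R5 + (6)·R1: [0, -18, 6, 14, 2]
R3 ← R3 − (5/2)·R2: [0, 0, 3/2, -7/2, -7]
R4 ← R4 + (13)·R2: [0, 0, 3, 23, 31]
R5 ← R5 − (9)·R2: [0, 0, -3, -13, -16]
R4 ← R4 − (2)·R3: [0, 0, 0, 30, 45]
R5 ← R5 + (2)·R3: [0, 0, 0, -20, -30]
R5 ← R5 + (2/3)·R4: [0, 0, 0, 0, 0]
Echelon form has 4 nonzero rows, so rank(P) = 4.
Each nonzero row contributes one pivot column: 4 pivot columns.

4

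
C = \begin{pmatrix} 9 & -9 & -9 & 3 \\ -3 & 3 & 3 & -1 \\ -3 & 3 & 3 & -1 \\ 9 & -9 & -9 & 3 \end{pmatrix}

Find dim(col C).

1

Row reduce to echelon form.
R2 ← R2 + (1/3)·R1: [0, 0, 0, 0]
R3 ← R3 + (1/3)·R1: [0, 0, 0, 0]
R4 ← R4 − R1: [0, 0, 0, 0]
Echelon form has 1 nonzero row, so rank(C) = 1.
The column space has dimension equal to the rank: 1.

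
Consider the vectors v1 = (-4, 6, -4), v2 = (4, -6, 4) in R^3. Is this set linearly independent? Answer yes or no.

Form the matrix with these vectors as rows and row reduce.
R2 ← R2 + R1: [0, 0, 0]
1 nonzero row, so the 2 vectors span a space of dimension 1.
Since 1 < 2, the vectors are linearly dependent.

no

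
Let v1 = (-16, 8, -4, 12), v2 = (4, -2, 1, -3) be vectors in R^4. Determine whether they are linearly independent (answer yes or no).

no

Form the matrix with these vectors as rows and row reduce.
R2 ← R2 + (1/4)·R1: [0, 0, 0, 0]
1 nonzero row, so the 2 vectors span a space of dimension 1.
Since 1 < 2, the vectors are linearly dependent.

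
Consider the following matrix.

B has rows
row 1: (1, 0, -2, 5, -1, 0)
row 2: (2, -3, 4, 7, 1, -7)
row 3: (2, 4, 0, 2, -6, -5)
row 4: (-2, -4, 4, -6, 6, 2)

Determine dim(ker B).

2

Row reduce to echelon form.
R2 ← R2 − (2)·R1: [0, -3, 8, -3, 3, -7]
R3 ← R3 − (2)·R1: [0, 4, 4, -8, -4, -5]
R4 ← R4 + (2)·R1: [0, -4, 0, 4, 4, 2]
R3 ← R3 + (4/3)·R2: [0, 0, 44/3, -12, 0, -43/3]
R4 ← R4 − (4/3)·R2: [0, 0, -32/3, 8, 0, 34/3]
R4 ← R4 + (8/11)·R3: [0, 0, 0, -8/11, 0, 10/11]
4 nonzero rows, so rank(B) = 4.
B has 6 columns; by rank–nullity, nullity = 6 − 4 = 2.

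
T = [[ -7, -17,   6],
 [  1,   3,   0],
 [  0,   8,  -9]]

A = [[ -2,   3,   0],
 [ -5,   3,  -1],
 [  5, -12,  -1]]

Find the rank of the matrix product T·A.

2

First compute TA:
[[129, -144,  11],
 [-17,  12,  -3],
 [-85, 132,   1]]
Now row reduce the product.
R2 ← R2 + (17/129)·R1: [0, -300/43, -200/129]
R3 ← R3 + (85/129)·R1: [0, 1596/43, 1064/129]
R3 ← R3 + (133/25)·R2: [0, 0, 0]
2 nonzero rows, so rank(TA) = 2.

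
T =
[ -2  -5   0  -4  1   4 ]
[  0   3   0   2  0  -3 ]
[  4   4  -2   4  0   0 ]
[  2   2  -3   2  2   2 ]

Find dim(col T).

Row reduce to echelon form.
R3 ← R3 + (2)·R1: [0, -6, -2, -4, 2, 8]
R4 ← R4 + R1: [0, -3, -3, -2, 3, 6]
R3 ← R3 + (2)·R2: [0, 0, -2, 0, 2, 2]
R4 ← R4 + R2: [0, 0, -3, 0, 3, 3]
R4 ← R4 − (3/2)·R3: [0, 0, 0, 0, 0, 0]
Echelon form has 3 nonzero rows, so rank(T) = 3.
The column space has dimension equal to the rank: 3.

3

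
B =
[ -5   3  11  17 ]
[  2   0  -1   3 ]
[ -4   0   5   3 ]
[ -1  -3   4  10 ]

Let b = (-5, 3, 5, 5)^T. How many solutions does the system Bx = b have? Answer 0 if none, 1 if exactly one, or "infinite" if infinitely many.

0

Row reduce the augmented matrix [B | b].
R2 ← R2 + (2/5)·R1: [0, 6/5, 17/5, 49/5, 1]
R3 ← R3 − (4/5)·R1: [0, -12/5, -19/5, -53/5, 9]
R4 ← R4 − (1/5)·R1: [0, -18/5, 9/5, 33/5, 6]
R3 ← R3 + (2)·R2: [0, 0, 3, 9, 11]
R4 ← R4 + (3)·R2: [0, 0, 12, 36, 9]
R4 ← R4 − (4)·R3: [0, 0, 0, 0, -35]
The echelon form has 4 nonzero rows; the last pivot sits in the augmented column, so rank(B) = 3 but rank([B|b]) = 4.
Since the ranks differ, the system is inconsistent.
It has no solutions.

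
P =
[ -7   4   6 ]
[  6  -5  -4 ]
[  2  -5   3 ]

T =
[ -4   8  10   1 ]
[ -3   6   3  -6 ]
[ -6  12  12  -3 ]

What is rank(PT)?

First compute PT:
[[-20,  40,  14, -49],
 [ 15, -30,  -3,  48],
 [-11,  22,  41,  23]]
Now row reduce the product.
R2 ← R2 + (3/4)·R1: [0, 0, 15/2, 45/4]
R3 ← R3 − (11/20)·R1: [0, 0, 333/10, 999/20]
R3 ← R3 − (111/25)·R2: [0, 0, 0, 0]
2 nonzero rows, so rank(PT) = 2.

2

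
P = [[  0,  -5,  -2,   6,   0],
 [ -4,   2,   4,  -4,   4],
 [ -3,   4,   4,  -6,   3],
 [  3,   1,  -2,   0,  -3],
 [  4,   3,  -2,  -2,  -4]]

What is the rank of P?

2

Row reduce to echelon form.
Swap R1 ↔ R2
R3 ← R3 − (3/4)·R1: [0, 5/2, 1, -3, 0]
R4 ← R4 + (3/4)·R1: [0, 5/2, 1, -3, 0]
R5 ← R5 + R1: [0, 5, 2, -6, 0]
R3 ← R3 + (1/2)·R2: [0, 0, 0, 0, 0]
R4 ← R4 + (1/2)·R2: [0, 0, 0, 0, 0]
R5 ← R5 + R2: [0, 0, 0, 0, 0]
Echelon form has 2 nonzero rows, so rank(P) = 2.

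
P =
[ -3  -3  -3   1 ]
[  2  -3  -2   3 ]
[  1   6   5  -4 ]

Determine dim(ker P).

2

Row reduce to echelon form.
R2 ← R2 + (2/3)·R1: [0, -5, -4, 11/3]
R3 ← R3 + (1/3)·R1: [0, 5, 4, -11/3]
R3 ← R3 + R2: [0, 0, 0, 0]
2 nonzero rows, so rank(P) = 2.
P has 4 columns; by rank–nullity, nullity = 4 − 2 = 2.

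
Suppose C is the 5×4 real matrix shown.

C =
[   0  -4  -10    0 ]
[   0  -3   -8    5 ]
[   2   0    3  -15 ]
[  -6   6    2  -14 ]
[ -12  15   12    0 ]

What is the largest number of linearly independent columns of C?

4

Row reduce to echelon form.
Swap R1 ↔ R3
R4 ← R4 + (3)·R1: [0, 6, 11, -59]
R5 ← R5 + (6)·R1: [0, 15, 30, -90]
R3 ← R3 − (4/3)·R2: [0, 0, 2/3, -20/3]
R4 ← R4 + (2)·R2: [0, 0, -5, -49]
R5 ← R5 + (5)·R2: [0, 0, -10, -65]
R4 ← R4 + (15/2)·R3: [0, 0, 0, -99]
R5 ← R5 + (15)·R3: [0, 0, 0, -165]
R5 ← R5 − (5/3)·R4: [0, 0, 0, 0]
Echelon form has 4 nonzero rows, so rank(C) = 4.
The rank gives the maximum number of linearly independent columns: 4.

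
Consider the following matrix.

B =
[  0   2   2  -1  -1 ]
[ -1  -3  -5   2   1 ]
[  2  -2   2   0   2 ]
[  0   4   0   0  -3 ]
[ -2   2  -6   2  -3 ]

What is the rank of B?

Row reduce to echelon form.
Swap R1 ↔ R2
R3 ← R3 + (2)·R1: [0, -8, -8, 4, 4]
R5 ← R5 − (2)·R1: [0, 8, 4, -2, -5]
R3 ← R3 + (4)·R2: [0, 0, 0, 0, 0]
R4 ← R4 − (2)·R2: [0, 0, -4, 2, -1]
R5 ← R5 − (4)·R2: [0, 0, -4, 2, -1]
Swap R3 ↔ R4
R5 ← R5 − R3: [0, 0, 0, 0, 0]
Echelon form has 3 nonzero rows, so rank(B) = 3.

3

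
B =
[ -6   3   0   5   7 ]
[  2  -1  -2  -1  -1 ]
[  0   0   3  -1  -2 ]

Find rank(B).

2

Row reduce to echelon form.
R2 ← R2 + (1/3)·R1: [0, 0, -2, 2/3, 4/3]
R3 ← R3 + (3/2)·R2: [0, 0, 0, 0, 0]
Echelon form has 2 nonzero rows, so rank(B) = 2.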